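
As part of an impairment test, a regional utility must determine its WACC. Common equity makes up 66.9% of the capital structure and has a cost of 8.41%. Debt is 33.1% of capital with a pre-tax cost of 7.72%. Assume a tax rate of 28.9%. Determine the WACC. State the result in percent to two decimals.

7.44%

After-tax cost of debt = 7.72% × (1 − 28.9%) = 5.4889%.
WACC = 0.669 × 8.4100% + 0.331 × 5.4889% = 7.4431%.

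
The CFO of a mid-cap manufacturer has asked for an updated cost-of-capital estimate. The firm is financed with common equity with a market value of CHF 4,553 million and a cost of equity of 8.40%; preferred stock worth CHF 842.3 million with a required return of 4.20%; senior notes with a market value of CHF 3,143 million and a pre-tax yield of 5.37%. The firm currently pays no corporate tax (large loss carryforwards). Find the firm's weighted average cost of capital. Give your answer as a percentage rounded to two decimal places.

Total capital V = 4553 + 842.3 + 3143 = 8538.3.
Equity: weight = 4553/8538.3 = 0.5332; cost = 8.4%.
Preferred: weight = 842.3/8538.3 = 0.0986; cost = 4.2%.
Senior notes: weight = 3143/8538.3 = 0.3681; after-tax cost = 5.37% × (1 − 0%) = 5.3700%.
WACC = 0.5332 × 8.4000% + 0.0986 × 4.2000% + 0.3681 × 5.3700% = 6.8703%.

6.87%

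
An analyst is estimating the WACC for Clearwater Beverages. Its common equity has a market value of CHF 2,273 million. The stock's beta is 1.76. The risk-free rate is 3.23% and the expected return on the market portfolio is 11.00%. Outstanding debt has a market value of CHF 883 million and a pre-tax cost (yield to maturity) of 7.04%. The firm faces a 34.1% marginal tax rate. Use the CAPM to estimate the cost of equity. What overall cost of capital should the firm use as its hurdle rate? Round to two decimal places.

13.47%

Market risk premium = 11.0% − 3.23% = 7.77%.
Cost of equity via CAPM: Re = 3.23% + 1.76 × 7.77% = 16.9052%.
Total capital V = 2273 + 883 = 3156.
Equity: weight = 2273/3156 = 0.7202; cost = 16.9052%.
Debt: weight = 883/3156 = 0.2798; after-tax cost = 7.04% × (1 − 34.1%) = 4.6394%.
WACC = 0.7202 × 16.9052% + 0.2798 × 4.6394% = 13.4734%.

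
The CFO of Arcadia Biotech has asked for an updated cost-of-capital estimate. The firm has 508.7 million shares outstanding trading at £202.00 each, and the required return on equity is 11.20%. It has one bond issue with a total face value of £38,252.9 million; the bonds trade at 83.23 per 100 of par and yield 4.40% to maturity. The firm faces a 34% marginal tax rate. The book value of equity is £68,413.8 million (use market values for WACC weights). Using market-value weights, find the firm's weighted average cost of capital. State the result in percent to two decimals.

Market value of equity E = 202.0 × 508.7m = 102757.4m. Market value of debt D = 38252.9m × 83.23/100 = 31837.88867m.
Total capital V = 102757.4 + 31837.88867 = 134595.28867.
Equity: weight = 102757.4/134595.28867 = 0.7635; cost = 11.2%.
Bonds outstanding: weight = 31837.88867/134595.28867 = 0.2365; after-tax cost = 4.4% × (1 − 34%) = 2.9040%.
WACC = 0.7635 × 11.2000% + 0.2365 × 2.9040% = 9.2376%.

9.24%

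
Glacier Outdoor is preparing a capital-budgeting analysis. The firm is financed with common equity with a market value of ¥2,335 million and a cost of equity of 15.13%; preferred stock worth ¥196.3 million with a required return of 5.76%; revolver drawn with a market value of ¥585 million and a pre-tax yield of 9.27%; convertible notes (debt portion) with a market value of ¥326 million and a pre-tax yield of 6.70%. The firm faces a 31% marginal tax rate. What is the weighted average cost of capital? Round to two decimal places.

Total capital V = 2335 + 196.3 + 585 + 326 = 3442.3.
Equity: weight = 2335/3442.3 = 0.6783; cost = 15.13%.
Preferred: weight = 196.3/3442.3 = 0.0570; cost = 5.76%.
Revolver drawn: weight = 585/3442.3 = 0.1699; after-tax cost = 9.27% × (1 − 31%) = 6.3963%.
Convertible notes (debt portion): weight = 326/3442.3 = 0.0947; after-tax cost = 6.7% × (1 − 31%) = 4.6230%.
WACC = 0.6783 × 15.1300% + 0.0570 × 5.7600% + 0.1699 × 6.3963% + 0.0947 × 4.6230% = 12.1164%.

12.12%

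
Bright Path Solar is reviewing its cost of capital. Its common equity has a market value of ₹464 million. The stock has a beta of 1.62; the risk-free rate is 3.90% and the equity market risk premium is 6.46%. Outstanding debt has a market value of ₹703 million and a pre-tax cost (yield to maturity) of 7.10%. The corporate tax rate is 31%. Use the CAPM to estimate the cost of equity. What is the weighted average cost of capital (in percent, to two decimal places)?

8.66%

Cost of equity via CAPM: Re = 3.9% + 1.62 × 6.46% = 14.3652%.
Total capital V = 464 + 703 = 1167.
Equity: weight = 464/1167 = 0.3976; cost = 14.3652%.
Debt: weight = 703/1167 = 0.6024; after-tax cost = 7.1% × (1 − 31%) = 4.8990%.
WACC = 0.3976 × 14.3652% + 0.6024 × 4.8990% = 8.6628%.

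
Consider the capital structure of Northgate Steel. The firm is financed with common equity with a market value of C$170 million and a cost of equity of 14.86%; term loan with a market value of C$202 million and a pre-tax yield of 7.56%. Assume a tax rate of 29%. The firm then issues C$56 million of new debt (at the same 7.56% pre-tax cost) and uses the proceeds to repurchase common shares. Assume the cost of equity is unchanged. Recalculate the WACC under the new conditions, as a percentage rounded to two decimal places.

8.28%

After the change:
Total capital V = 114 + 258 = 372.
Equity: weight = 114/372 = 0.3065; cost = 14.86%.
Term loan: weight = 258/372 = 0.6935; after-tax cost = 7.56% × (1 − 29%) = 5.3676%.
WACC = 0.3065 × 14.8600% + 0.6935 × 5.3676% = 8.2766%.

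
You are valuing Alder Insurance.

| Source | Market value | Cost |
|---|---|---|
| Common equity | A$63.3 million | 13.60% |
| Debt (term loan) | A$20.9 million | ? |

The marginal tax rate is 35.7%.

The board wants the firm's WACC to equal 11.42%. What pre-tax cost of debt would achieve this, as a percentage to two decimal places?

7.49%

Total capital V = 63.3 + 20.9 = 84.2.
Equity weight = 63.3/84.2 = 0.7518.
Term loan weight = 20.9/84.2 = 0.2482.
Equity contribution = 0.7518 × 13.6% = 10.2242%.
Remaining for debt = 11.42% − 10.2242% = 1.1958%.
Rd × (1 − 35.7%) × 0.2482 = 1.1958%  ⇒  Rd = 7.4921%.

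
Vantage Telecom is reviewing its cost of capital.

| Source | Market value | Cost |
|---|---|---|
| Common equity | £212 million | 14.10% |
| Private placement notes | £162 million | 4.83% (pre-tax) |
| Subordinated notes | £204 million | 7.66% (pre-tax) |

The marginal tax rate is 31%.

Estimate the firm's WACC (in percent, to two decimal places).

Total capital V = 212 + 162 + 204 = 578.
Equity: weight = 212/578 = 0.3668; cost = 14.1%.
Private placement notes: weight = 162/578 = 0.2803; after-tax cost = 4.83% × (1 − 31%) = 3.3327%.
Subordinated notes: weight = 204/578 = 0.3529; after-tax cost = 7.66% × (1 − 31%) = 5.2854%.
WACC = 0.3668 × 14.1000% + 0.2803 × 3.3327% + 0.3529 × 5.2854% = 7.9711%.

7.97%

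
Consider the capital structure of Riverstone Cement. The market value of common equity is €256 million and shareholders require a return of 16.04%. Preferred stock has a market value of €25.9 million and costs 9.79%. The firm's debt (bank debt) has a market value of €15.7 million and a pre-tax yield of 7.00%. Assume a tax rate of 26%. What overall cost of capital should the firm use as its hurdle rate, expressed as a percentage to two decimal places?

14.92%

Total capital V = 256 + 25.9 + 15.7 = 297.6.
Equity: weight = 256/297.6 = 0.8602; cost = 16.04%.
Preferred: weight = 25.9/297.6 = 0.0870; cost = 9.79%.
Bank debt: weight = 15.7/297.6 = 0.0528; after-tax cost = 7% × (1 − 26%) = 5.1800%.
WACC = 0.8602 × 16.0400% + 0.0870 × 9.7900% + 0.0528 × 5.1800% = 14.9231%.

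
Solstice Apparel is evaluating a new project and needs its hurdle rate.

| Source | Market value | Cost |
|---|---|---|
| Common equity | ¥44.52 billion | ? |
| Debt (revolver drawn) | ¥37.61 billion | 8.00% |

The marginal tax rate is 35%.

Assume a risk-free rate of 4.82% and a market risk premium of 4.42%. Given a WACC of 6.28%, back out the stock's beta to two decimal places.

Total capital V = 44.52 + 37.61 = 82.13.
Equity weight = 44.52/82.13 = 0.5421.
Revolver drawn weight = 37.61/82.13 = 0.4579.
Debt contribution = 0.4579 × 8% × (1 − 35%) = 2.3812%.
Required equity contribution = 6.28% − 2.3812% = 3.8988%  ⇒  Re = 7.1924%.
CAPM: 7.1924% = 4.82% + β × 4.42%  ⇒  β = 0.5367.

0.54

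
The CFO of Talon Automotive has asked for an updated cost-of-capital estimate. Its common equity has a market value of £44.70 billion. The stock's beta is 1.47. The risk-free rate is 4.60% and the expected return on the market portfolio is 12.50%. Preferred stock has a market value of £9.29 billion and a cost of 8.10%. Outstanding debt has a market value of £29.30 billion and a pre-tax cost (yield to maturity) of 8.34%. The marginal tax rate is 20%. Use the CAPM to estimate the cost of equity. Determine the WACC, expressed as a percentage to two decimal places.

11.95%

Market risk premium = 12.5% − 4.6% = 7.9%.
Cost of equity via CAPM: Re = 4.6% + 1.47 × 7.9% = 16.2130%.
Total capital V = 44.7 + 9.29 + 29.3 = 83.29.
Equity: weight = 44.7/83.29 = 0.5367; cost = 16.213%.
Preferred: weight = 9.29/83.29 = 0.1115; cost = 8.1%.
Debt: weight = 29.3/83.29 = 0.3518; after-tax cost = 8.34% × (1 − 20%) = 6.6720%.
WACC = 0.5367 × 16.2130% + 0.1115 × 8.1000% + 0.3518 × 6.6720% = 11.9517%.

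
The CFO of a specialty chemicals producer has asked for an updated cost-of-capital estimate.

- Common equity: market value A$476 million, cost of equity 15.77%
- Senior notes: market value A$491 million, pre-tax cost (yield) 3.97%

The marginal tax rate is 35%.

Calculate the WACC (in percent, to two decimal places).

Total capital V = 476 + 491 = 967.
Equity: weight = 476/967 = 0.4922; cost = 15.77%.
Senior notes: weight = 491/967 = 0.5078; after-tax cost = 3.97% × (1 − 35%) = 2.5805%.
WACC = 0.4922 × 15.7700% + 0.5078 × 2.5805% = 9.0730%.

9.07%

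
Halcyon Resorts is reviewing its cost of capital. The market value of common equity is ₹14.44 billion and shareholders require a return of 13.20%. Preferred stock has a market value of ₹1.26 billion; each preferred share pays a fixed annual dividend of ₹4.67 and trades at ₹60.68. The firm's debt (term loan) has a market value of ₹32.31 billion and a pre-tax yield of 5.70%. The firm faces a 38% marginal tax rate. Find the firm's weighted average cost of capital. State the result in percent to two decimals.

Cost of preferred: Rp = 4.67 / 60.68 = 7.6961%.
Total capital V = 14.44 + 1.26 + 32.31 = 48.01.
Equity: weight = 14.44/48.01 = 0.3008; cost = 13.2%.
Preferred: weight = 1.26/48.01 = 0.0262; cost = 7.6961%.
Term loan: weight = 32.31/48.01 = 0.6730; after-tax cost = 5.7% × (1 − 38%) = 3.5340%.
WACC = 0.3008 × 13.2000% + 0.0262 × 7.6961% + 0.6730 × 3.5340% = 6.5505%.

6.55%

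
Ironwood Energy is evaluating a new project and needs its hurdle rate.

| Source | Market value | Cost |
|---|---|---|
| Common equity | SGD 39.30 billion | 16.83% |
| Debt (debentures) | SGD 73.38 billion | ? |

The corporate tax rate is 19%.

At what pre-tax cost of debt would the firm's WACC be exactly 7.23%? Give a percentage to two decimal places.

2.58%

Total capital V = 39.3 + 73.38 = 112.68.
Equity weight = 39.3/112.68 = 0.3488.
Debentures weight = 73.38/112.68 = 0.6512.
Equity contribution = 0.3488 × 16.83% = 5.8699%.
Remaining for debt = 7.23% − 5.8699% = 1.3601%.
Rd × (1 − 19%) × 0.6512 = 1.3601%  ⇒  Rd = 2.5785%.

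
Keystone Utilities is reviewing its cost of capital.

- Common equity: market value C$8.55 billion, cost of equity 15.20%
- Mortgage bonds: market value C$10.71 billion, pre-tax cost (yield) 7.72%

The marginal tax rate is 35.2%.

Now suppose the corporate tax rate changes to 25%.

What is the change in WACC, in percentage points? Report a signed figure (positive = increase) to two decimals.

Current WACC:
Total capital V = 8.55 + 10.71 = 19.26.
Equity: weight = 8.55/19.26 = 0.4439; cost = 15.2%.
Mortgage bonds: weight = 10.71/19.26 = 0.5561; after-tax cost = 7.72% × (1 − 35.2%) = 5.0026%.
WACC = 0.4439 × 15.2000% + 0.5561 × 5.0026% = 9.5295%.
After the change:
Total capital V = 8.55 + 10.71 = 19.26.
Equity: weight = 8.55/19.26 = 0.4439; cost = 15.2%.
Mortgage bonds: weight = 10.71/19.26 = 0.5561; after-tax cost = 7.72% × (1 − 25%) = 5.7900%.
WACC = 0.4439 × 15.2000% + 0.5561 × 5.7900% = 9.9673%.
Change in WACC = 9.9673% − 9.5295% = 0.4379 pp.

+0.44 pp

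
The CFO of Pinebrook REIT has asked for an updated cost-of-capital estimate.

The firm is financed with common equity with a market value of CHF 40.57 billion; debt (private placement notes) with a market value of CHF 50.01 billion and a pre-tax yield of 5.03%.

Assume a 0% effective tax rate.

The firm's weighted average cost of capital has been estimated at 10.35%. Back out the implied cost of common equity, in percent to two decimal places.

Total capital V = 40.57 + 50.01 = 90.58.
Equity weight = 40.57/90.58 = 0.4479.
Private placement notes weight = 50.01/90.58 = 0.5521.
Debt contribution = 0.5521 × 5.03% × (1 − 0%) = 2.7771%.
Required equity contribution = 10.35% − 2.7771% = 7.5729%.
Re = 7.5729% / 0.4479 = 16.9079%.

16.91%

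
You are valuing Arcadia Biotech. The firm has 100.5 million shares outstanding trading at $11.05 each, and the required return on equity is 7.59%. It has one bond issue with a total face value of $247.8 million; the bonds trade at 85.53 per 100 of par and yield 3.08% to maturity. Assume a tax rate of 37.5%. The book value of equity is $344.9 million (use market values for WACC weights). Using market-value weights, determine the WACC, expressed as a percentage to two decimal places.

Market value of equity E = 11.05 × 100.5m = 1110.525m. Market value of debt D = 247.8m × 85.53/100 = 211.94334m.
Total capital V = 1110.525 + 211.94334 = 1322.46834.
Equity: weight = 1110.525/1322.46834 = 0.8397; cost = 7.59%.
Bonds outstanding: weight = 211.94334/1322.46834 = 0.1603; after-tax cost = 3.08% × (1 − 37.5%) = 1.9250%.
WACC = 0.8397 × 7.5900% + 0.1603 × 1.9250% = 6.6821%.

6.68%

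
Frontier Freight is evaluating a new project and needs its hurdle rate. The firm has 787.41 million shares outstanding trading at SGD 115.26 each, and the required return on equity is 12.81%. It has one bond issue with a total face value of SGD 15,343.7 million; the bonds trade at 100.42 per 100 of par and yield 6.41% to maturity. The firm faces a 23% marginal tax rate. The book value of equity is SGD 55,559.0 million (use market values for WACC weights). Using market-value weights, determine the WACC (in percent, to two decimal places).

11.67%

Market value of equity E = 115.26 × 787.41m = 90756.8766m. Market value of debt D = 15343.7m × 100.42/100 = 15408.14354m.
Total capital V = 90756.8766 + 15408.14354 = 106165.02014.
Equity: weight = 90756.8766/106165.02014 = 0.8549; cost = 12.81%.
Bonds outstanding: weight = 15408.14354/106165.02014 = 0.1451; after-tax cost = 6.41% × (1 − 23%) = 4.9357%.
WACC = 0.8549 × 12.8100% + 0.1451 × 4.9357% = 11.6672%.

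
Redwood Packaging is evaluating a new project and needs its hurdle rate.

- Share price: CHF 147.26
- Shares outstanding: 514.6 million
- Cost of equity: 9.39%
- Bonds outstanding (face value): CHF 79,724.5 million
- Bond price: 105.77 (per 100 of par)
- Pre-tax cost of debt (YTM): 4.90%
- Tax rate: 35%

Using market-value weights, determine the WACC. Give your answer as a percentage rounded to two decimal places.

6.12%

Market value of equity E = 147.26 × 514.6m = 75779.996m. Market value of debt D = 79724.5m × 105.77/100 = 84324.60365m.
Total capital V = 75779.996 + 84324.60365 = 160104.59965.
Equity: weight = 75779.996/160104.59965 = 0.4733; cost = 9.39%.
Bonds outstanding: weight = 84324.60365/160104.59965 = 0.5267; after-tax cost = 4.9% × (1 − 35%) = 3.1850%.
WACC = 0.4733 × 9.3900% + 0.5267 × 3.1850% = 6.1219%.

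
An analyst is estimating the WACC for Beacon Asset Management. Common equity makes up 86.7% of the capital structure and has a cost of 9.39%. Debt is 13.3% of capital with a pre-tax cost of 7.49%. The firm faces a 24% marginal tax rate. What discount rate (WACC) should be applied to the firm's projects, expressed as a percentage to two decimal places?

8.90%

After-tax cost of debt = 7.49% × (1 − 24%) = 5.6924%.
WACC = 0.867 × 9.3900% + 0.133 × 5.6924% = 8.8982%.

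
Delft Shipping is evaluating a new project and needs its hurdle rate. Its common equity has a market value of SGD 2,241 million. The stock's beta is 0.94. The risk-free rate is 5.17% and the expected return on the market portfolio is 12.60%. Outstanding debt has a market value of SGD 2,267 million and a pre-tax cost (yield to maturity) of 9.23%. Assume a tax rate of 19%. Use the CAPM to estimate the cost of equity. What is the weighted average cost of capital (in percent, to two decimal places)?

9.80%

Market risk premium = 12.6% − 5.17% = 7.43%.
Cost of equity via CAPM: Re = 5.17% + 0.94 × 7.43% = 12.1542%.
Total capital V = 2241 + 2267 = 4508.
Equity: weight = 2241/4508 = 0.4971; cost = 12.1542%.
Debt: weight = 2267/4508 = 0.5029; after-tax cost = 9.23% × (1 − 19%) = 7.4763%.
WACC = 0.4971 × 12.1542% + 0.5029 × 7.4763% = 9.8018%.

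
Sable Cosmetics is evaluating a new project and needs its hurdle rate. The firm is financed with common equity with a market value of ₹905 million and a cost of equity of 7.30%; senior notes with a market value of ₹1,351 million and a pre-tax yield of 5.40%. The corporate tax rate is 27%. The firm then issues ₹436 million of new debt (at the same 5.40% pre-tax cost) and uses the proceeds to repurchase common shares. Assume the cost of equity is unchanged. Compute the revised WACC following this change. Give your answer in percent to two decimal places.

4.64%

After the change:
Total capital V = 469 + 1787 = 2256.
Equity: weight = 469/2256 = 0.2079; cost = 7.3%.
Senior notes: weight = 1787/2256 = 0.7921; after-tax cost = 5.4% × (1 − 27%) = 3.9420%.
WACC = 0.2079 × 7.3000% + 0.7921 × 3.9420% = 4.6401%.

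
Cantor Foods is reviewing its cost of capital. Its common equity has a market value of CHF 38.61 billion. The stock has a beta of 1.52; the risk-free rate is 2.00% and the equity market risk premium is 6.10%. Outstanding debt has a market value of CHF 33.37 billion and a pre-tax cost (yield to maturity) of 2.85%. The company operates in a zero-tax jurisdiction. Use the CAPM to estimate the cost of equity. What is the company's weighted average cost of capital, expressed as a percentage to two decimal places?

7.37%

Cost of equity via CAPM: Re = 2.0% + 1.52 × 6.1% = 11.2720%.
Total capital V = 38.61 + 33.37 = 71.98.
Equity: weight = 38.61/71.98 = 0.5364; cost = 11.272%.
Debt: weight = 33.37/71.98 = 0.4636; after-tax cost = 2.85% × (1 − 0%) = 2.8500%.
WACC = 0.5364 × 11.2720% + 0.4636 × 2.8500% = 7.3676%.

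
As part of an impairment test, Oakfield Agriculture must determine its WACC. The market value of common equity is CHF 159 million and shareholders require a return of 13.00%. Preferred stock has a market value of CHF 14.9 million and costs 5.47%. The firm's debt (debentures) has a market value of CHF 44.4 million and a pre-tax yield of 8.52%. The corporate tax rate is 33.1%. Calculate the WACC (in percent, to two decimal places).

11.00%

Total capital V = 159 + 14.9 + 44.4 = 218.3.
Equity: weight = 159/218.3 = 0.7284; cost = 13%.
Preferred: weight = 14.9/218.3 = 0.0683; cost = 5.47%.
Debentures: weight = 44.4/218.3 = 0.2034; after-tax cost = 8.52% × (1 − 33.1%) = 5.6999%.
WACC = 0.7284 × 13.0000% + 0.0683 × 5.4700% + 0.2034 × 5.6999% = 11.0013%.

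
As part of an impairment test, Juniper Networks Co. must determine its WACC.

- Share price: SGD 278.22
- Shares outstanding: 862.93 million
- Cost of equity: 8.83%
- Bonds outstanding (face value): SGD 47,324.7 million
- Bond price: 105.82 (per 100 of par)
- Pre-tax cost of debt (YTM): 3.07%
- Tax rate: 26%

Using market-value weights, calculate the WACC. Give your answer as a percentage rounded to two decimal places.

7.70%

Market value of equity E = 278.22 × 862.93m = 240084.3846m. Market value of debt D = 47324.7m × 105.82/100 = 50078.99754m.
Total capital V = 240084.3846 + 50078.99754 = 290163.38214.
Equity: weight = 240084.3846/290163.38214 = 0.8274; cost = 8.83%.
Bonds outstanding: weight = 50078.99754/290163.38214 = 0.1726; after-tax cost = 3.07% × (1 − 26%) = 2.2718%.
WACC = 0.8274 × 8.8300% + 0.1726 × 2.2718% = 7.6981%.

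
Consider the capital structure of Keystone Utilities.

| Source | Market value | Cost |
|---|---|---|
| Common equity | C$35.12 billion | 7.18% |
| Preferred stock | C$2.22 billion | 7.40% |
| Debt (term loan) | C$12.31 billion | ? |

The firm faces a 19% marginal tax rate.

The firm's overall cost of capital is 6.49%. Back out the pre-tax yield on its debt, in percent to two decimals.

Total capital V = 35.12 + 2.22 + 12.31 = 49.65.
Equity weight = 35.12/49.65 = 0.7074.
Preferred weight = 2.22/49.65 = 0.0447.
Term loan weight = 12.31/49.65 = 0.2479.
Equity contribution = 0.7074 × 7.18% = 5.0788%.
Preferred contribution = 0.0447 × 7.4% = 0.3309%.
Remaining for debt = 6.49% − 5.4097% = 1.0803%.
Rd × (1 − 19%) × 0.2479 = 1.0803%  ⇒  Rd = 5.3794%.

5.38%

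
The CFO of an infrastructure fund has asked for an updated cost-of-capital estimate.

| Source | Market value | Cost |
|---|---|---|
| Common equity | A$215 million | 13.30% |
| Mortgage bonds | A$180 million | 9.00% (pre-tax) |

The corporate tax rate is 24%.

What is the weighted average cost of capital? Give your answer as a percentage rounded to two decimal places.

Total capital V = 215 + 180 = 395.
Equity: weight = 215/395 = 0.5443; cost = 13.3%.
Mortgage bonds: weight = 180/395 = 0.4557; after-tax cost = 9% × (1 − 24%) = 6.8400%.
WACC = 0.5443 × 13.3000% + 0.4557 × 6.8400% = 10.3562%.

10.36%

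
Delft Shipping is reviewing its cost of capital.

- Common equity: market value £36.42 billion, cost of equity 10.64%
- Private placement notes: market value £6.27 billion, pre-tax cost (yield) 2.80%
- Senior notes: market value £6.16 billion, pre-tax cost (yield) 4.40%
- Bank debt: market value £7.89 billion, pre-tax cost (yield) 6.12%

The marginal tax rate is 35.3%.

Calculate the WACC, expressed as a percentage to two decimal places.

7.89%

Total capital V = 36.42 + 6.27 + 6.16 + 7.89 = 56.74.
Equity: weight = 36.42/56.74 = 0.6419; cost = 10.64%.
Private placement notes: weight = 6.27/56.74 = 0.1105; after-tax cost = 2.8% × (1 − 35.3%) = 1.8116%.
Senior notes: weight = 6.16/56.74 = 0.1086; after-tax cost = 4.4% × (1 − 35.3%) = 2.8468%.
Bank debt: weight = 7.89/56.74 = 0.1391; after-tax cost = 6.12% × (1 − 35.3%) = 3.9596%.
WACC = 0.6419 × 10.6400% + 0.1105 × 1.8116% + 0.1086 × 2.8468% + 0.1391 × 3.9596% = 7.8894%.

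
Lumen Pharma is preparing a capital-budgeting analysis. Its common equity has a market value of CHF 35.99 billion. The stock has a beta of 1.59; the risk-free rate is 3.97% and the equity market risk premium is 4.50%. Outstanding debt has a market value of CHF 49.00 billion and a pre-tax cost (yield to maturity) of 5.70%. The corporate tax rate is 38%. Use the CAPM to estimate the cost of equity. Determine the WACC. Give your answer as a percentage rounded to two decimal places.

6.75%

Cost of equity via CAPM: Re = 3.97% + 1.59 × 4.5% = 11.1250%.
Total capital V = 35.99 + 49 = 84.99.
Equity: weight = 35.99/84.99 = 0.4235; cost = 11.125%.
Debt: weight = 49/84.99 = 0.5765; after-tax cost = 5.7% × (1 − 38%) = 3.5340%.
WACC = 0.4235 × 11.1250% + 0.5765 × 3.5340% = 6.7485%.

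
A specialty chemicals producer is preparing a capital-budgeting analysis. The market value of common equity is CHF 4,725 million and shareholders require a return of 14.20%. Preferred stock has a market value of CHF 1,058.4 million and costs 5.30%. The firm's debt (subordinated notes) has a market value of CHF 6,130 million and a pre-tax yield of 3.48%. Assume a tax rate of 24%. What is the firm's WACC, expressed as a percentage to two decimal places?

Total capital V = 4725 + 1058.4 + 6130 = 11913.4.
Equity: weight = 4725/11913.4 = 0.3966; cost = 14.2%.
Preferred: weight = 1058.4/11913.4 = 0.0888; cost = 5.3%.
Subordinated notes: weight = 6130/11913.4 = 0.5145; after-tax cost = 3.48% × (1 − 24%) = 2.6448%.
WACC = 0.3966 × 14.2000% + 0.0888 × 5.3000% + 0.5145 × 2.6448% = 7.4636%.

7.46%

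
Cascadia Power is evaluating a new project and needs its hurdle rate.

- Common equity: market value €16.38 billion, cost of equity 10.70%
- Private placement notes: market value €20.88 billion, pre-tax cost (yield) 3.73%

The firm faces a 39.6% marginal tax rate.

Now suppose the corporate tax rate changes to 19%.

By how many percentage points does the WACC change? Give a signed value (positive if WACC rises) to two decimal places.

+0.43 pp

Current WACC:
Total capital V = 16.38 + 20.88 = 37.26.
Equity: weight = 16.38/37.26 = 0.4396; cost = 10.7%.
Private placement notes: weight = 20.88/37.26 = 0.5604; after-tax cost = 3.73% × (1 − 39.6%) = 2.2529%.
WACC = 0.4396 × 10.7000% + 0.5604 × 2.2529% = 5.9664%.
After the change:
Total capital V = 16.38 + 20.88 = 37.26.
Equity: weight = 16.38/37.26 = 0.4396; cost = 10.7%.
Private placement notes: weight = 20.88/37.26 = 0.5604; after-tax cost = 3.73% × (1 − 19%) = 3.0213%.
WACC = 0.4396 × 10.7000% + 0.5604 × 3.0213% = 6.3970%.
Change in WACC = 6.3970% − 5.9664% = 0.4306 pp.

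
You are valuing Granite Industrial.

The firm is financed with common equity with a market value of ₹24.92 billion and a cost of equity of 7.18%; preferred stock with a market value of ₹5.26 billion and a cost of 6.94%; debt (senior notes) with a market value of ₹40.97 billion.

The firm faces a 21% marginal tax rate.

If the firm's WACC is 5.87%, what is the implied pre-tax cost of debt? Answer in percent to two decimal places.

6.25%

Total capital V = 24.92 + 5.26 + 40.97 = 71.15.
Equity weight = 24.92/71.15 = 0.3502.
Preferred weight = 5.26/71.15 = 0.0739.
Senior notes weight = 40.97/71.15 = 0.5758.
Equity contribution = 0.3502 × 7.18% = 2.5148%.
Preferred contribution = 0.0739 × 6.94% = 0.5131%.
Remaining for debt = 5.87% − 3.0278% = 2.8422%.
Rd × (1 − 21%) × 0.5758 = 2.8422%  ⇒  Rd = 6.2479%.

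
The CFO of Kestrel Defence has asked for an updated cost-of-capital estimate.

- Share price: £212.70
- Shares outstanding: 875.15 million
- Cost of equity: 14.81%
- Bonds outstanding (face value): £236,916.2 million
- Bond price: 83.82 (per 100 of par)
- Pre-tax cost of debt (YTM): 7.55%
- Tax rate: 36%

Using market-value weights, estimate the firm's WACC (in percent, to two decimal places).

9.66%

Market value of equity E = 212.7 × 875.15m = 186144.405m. Market value of debt D = 236916.2m × 83.82/100 = 198583.15884m.
Total capital V = 186144.405 + 198583.15884 = 384727.56384.
Equity: weight = 186144.405/384727.56384 = 0.4838; cost = 14.81%.
Bonds outstanding: weight = 198583.15884/384727.56384 = 0.5162; after-tax cost = 7.55% × (1 − 36%) = 4.8320%.
WACC = 0.4838 × 14.8100% + 0.5162 × 4.8320% = 9.6597%.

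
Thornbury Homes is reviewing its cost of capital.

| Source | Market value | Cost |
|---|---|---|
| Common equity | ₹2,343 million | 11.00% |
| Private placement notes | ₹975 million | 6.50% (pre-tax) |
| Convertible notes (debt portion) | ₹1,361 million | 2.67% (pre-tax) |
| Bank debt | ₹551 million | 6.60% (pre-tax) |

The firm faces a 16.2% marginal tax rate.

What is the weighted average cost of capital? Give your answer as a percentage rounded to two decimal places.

Total capital V = 2343 + 975 + 1361 + 551 = 5230.
Equity: weight = 2343/5230 = 0.4480; cost = 11%.
Private placement notes: weight = 975/5230 = 0.1864; after-tax cost = 6.5% × (1 − 16.2%) = 5.4470%.
Convertible notes (debt portion): weight = 1361/5230 = 0.2602; after-tax cost = 2.67% × (1 − 16.2%) = 2.2375%.
Bank debt: weight = 551/5230 = 0.1054; after-tax cost = 6.6% × (1 − 16.2%) = 5.5308%.
WACC = 0.4480 × 11.0000% + 0.1864 × 5.4470% + 0.2602 × 2.2375% + 0.1054 × 5.5308% = 7.1083%.

7.11%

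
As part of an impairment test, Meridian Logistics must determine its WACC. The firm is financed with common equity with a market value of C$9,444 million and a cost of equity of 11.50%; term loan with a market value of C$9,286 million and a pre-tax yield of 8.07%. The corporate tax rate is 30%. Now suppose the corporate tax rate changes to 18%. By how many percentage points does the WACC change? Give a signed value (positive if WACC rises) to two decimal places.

+0.48 pp

Current WACC:
Total capital V = 9444 + 9286 = 18730.
Equity: weight = 9444/18730 = 0.5042; cost = 11.5%.
Term loan: weight = 9286/18730 = 0.4958; after-tax cost = 8.07% × (1 − 30%) = 5.6490%.
WACC = 0.5042 × 11.5000% + 0.4958 × 5.6490% = 8.5992%.
After the change:
Total capital V = 9444 + 9286 = 18730.
Equity: weight = 9444/18730 = 0.5042; cost = 11.5%.
Term loan: weight = 9286/18730 = 0.4958; after-tax cost = 8.07% × (1 − 18%) = 6.6174%.
WACC = 0.5042 × 11.5000% + 0.4958 × 6.6174% = 9.0793%.
Change in WACC = 9.0793% − 8.5992% = 0.4801 pp.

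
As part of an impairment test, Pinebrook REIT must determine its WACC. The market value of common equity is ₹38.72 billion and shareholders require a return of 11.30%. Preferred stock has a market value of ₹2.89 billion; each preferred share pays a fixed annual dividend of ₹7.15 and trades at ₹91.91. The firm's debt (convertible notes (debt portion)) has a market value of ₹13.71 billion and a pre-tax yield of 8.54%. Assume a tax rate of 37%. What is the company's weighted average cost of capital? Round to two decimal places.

9.65%

Cost of preferred: Rp = 7.15 / 91.91 = 7.7793%.
Total capital V = 38.72 + 2.89 + 13.71 = 55.32.
Equity: weight = 38.72/55.32 = 0.6999; cost = 11.3%.
Preferred: weight = 2.89/55.32 = 0.0522; cost = 7.7793%.
Convertible notes (debt portion): weight = 13.71/55.32 = 0.2478; after-tax cost = 8.54% × (1 − 37%) = 5.3802%.
WACC = 0.6999 × 11.3000% + 0.0522 × 7.7793% + 0.2478 × 5.3802% = 9.6490%.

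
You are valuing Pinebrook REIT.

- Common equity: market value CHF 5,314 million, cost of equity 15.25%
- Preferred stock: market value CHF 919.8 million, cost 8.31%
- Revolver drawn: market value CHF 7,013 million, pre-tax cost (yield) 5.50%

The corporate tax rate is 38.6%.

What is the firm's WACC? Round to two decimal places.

Total capital V = 5314 + 919.8 + 7013 = 13246.8.
Equity: weight = 5314/13246.8 = 0.4012; cost = 15.25%.
Preferred: weight = 919.8/13246.8 = 0.0694; cost = 8.31%.
Revolver drawn: weight = 7013/13246.8 = 0.5294; after-tax cost = 5.5% × (1 − 38.6%) = 3.3770%.
WACC = 0.4012 × 15.2500% + 0.0694 × 8.3100% + 0.5294 × 3.3770% = 8.4824%.

8.48%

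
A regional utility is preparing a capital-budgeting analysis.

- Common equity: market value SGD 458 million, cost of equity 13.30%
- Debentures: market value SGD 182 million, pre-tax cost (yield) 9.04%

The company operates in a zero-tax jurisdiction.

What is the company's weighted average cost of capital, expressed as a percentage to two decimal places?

Total capital V = 458 + 182 = 640.
Equity: weight = 458/640 = 0.7156; cost = 13.3%.
Debentures: weight = 182/640 = 0.2844; after-tax cost = 9.04% × (1 − 0%) = 9.0400%.
WACC = 0.7156 × 13.3000% + 0.2844 × 9.0400% = 12.0886%.

12.09%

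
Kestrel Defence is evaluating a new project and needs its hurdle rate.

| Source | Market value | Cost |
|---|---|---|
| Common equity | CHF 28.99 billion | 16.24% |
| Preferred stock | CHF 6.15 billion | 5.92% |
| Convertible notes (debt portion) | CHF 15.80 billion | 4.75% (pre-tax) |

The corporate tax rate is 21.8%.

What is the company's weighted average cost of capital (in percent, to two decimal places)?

11.11%

Total capital V = 28.99 + 6.15 + 15.8 = 50.94.
Equity: weight = 28.99/50.94 = 0.5691; cost = 16.24%.
Preferred: weight = 6.15/50.94 = 0.1207; cost = 5.92%.
Convertible notes (debt portion): weight = 15.8/50.94 = 0.3102; after-tax cost = 4.75% × (1 − 21.8%) = 3.7145%.
WACC = 0.5691 × 16.2400% + 0.1207 × 5.9200% + 0.3102 × 3.7145% = 11.1090%.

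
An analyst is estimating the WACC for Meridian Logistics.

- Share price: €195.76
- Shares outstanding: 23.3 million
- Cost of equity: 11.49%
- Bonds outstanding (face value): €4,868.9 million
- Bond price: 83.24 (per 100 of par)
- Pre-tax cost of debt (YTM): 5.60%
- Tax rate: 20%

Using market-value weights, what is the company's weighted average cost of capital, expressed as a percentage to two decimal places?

Market value of equity E = 195.76 × 23.3m = 4561.208m. Market value of debt D = 4868.9m × 83.24/100 = 4052.87236m.
Total capital V = 4561.208 + 4052.87236 = 8614.08036.
Equity: weight = 4561.208/8614.08036 = 0.5295; cost = 11.49%.
Bonds outstanding: weight = 4052.87236/8614.08036 = 0.4705; after-tax cost = 5.6% × (1 − 20%) = 4.4800%.
WACC = 0.5295 × 11.4900% + 0.4705 × 4.4800% = 8.1918%.

8.19%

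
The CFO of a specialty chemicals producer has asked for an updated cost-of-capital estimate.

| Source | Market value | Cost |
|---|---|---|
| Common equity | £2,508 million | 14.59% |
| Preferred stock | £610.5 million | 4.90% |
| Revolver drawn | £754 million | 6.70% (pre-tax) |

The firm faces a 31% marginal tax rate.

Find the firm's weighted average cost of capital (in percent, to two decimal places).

Total capital V = 2508 + 610.5 + 754 = 3872.5.
Equity: weight = 2508/3872.5 = 0.6476; cost = 14.59%.
Preferred: weight = 610.5/3872.5 = 0.1577; cost = 4.9%.
Revolver drawn: weight = 754/3872.5 = 0.1947; after-tax cost = 6.7% × (1 − 31%) = 4.6230%.
WACC = 0.6476 × 14.5900% + 0.1577 × 4.9000% + 0.1947 × 4.6230% = 11.1217%.

11.12%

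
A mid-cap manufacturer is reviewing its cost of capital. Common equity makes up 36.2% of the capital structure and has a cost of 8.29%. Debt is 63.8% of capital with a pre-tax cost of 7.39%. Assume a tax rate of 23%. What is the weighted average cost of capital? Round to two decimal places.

After-tax cost of debt = 7.39% × (1 − 23%) = 5.6903%.
WACC = 0.362 × 8.2900% + 0.638 × 5.6903% = 6.6314%.

6.63%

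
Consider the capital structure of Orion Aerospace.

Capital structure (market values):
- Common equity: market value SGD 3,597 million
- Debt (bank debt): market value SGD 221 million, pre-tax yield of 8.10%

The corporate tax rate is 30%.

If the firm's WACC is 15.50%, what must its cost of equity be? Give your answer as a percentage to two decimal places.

16.10%

Total capital V = 3597 + 221 = 3818.
Equity weight = 3597/3818 = 0.9421.
Bank debt weight = 221/3818 = 0.0579.
Debt contribution = 0.0579 × 8.1% × (1 − 30%) = 0.3282%.
Required equity contribution = 15.5% − 0.3282% = 15.1718%.
Re = 15.1718% / 0.9421 = 16.1040%.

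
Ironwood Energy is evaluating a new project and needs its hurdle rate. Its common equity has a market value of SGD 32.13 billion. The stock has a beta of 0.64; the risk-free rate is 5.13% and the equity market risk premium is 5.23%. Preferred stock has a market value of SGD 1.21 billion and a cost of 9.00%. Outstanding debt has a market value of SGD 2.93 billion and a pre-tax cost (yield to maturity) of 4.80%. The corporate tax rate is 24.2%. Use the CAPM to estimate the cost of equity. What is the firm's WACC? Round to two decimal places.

8.10%

Cost of equity via CAPM: Re = 5.13% + 0.64 × 5.23% = 8.4772%.
Total capital V = 32.13 + 1.21 + 2.93 = 36.27.
Equity: weight = 32.13/36.27 = 0.8859; cost = 8.4772%.
Preferred: weight = 1.21/36.27 = 0.0334; cost = 9%.
Debt: weight = 2.93/36.27 = 0.0808; after-tax cost = 4.8% × (1 − 24.2%) = 3.6384%.
WACC = 0.8859 × 8.4772% + 0.0334 × 9.0000% + 0.0808 × 3.6384% = 8.1037%.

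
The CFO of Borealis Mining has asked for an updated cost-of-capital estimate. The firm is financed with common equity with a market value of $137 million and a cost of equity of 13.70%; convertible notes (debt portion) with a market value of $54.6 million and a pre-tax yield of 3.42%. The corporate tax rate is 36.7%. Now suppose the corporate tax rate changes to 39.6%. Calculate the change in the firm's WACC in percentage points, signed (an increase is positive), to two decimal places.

Current WACC:
Total capital V = 137 + 54.6 = 191.6.
Equity: weight = 137/191.6 = 0.7150; cost = 13.7%.
Convertible notes (debt portion): weight = 54.6/191.6 = 0.2850; after-tax cost = 3.42% × (1 − 36.7%) = 2.1649%.
WACC = 0.7150 × 13.7000% + 0.2850 × 2.1649% = 10.4128%.
After the change:
Total capital V = 137 + 54.6 = 191.6.
Equity: weight = 137/191.6 = 0.7150; cost = 13.7%.
Convertible notes (debt portion): weight = 54.6/191.6 = 0.2850; after-tax cost = 3.42% × (1 − 39.6%) = 2.0657%.
WACC = 0.7150 × 13.7000% + 0.2850 × 2.0657% = 10.3846%.
Change in WACC = 10.3846% − 10.4128% = -0.0283 pp.

-0.03 pp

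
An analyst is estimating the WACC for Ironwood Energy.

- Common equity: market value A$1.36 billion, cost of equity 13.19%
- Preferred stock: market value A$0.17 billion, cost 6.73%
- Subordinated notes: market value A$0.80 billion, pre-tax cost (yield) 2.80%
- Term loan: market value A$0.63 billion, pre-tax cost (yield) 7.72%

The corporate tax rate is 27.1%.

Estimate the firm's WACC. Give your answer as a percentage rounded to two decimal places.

8.20%

Total capital V = 1.36 + 0.17 + 0.8 + 0.63 = 2.96.
Equity: weight = 1.36/2.96 = 0.4595; cost = 13.19%.
Preferred: weight = 0.17/2.96 = 0.0574; cost = 6.73%.
Subordinated notes: weight = 0.8/2.96 = 0.2703; after-tax cost = 2.8% × (1 − 27.1%) = 2.0412%.
Term loan: weight = 0.63/2.96 = 0.2128; after-tax cost = 7.72% × (1 − 27.1%) = 5.6279%.
WACC = 0.4595 × 13.1900% + 0.0574 × 6.7300% + 0.2703 × 2.0412% + 0.2128 × 5.6279% = 8.1963%.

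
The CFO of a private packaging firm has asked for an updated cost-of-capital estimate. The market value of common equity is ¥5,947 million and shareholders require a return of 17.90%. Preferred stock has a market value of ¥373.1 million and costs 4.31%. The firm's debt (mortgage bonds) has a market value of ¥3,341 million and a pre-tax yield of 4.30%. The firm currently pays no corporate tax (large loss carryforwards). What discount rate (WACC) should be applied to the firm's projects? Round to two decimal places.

Total capital V = 5947 + 373.1 + 3341 = 9661.1.
Equity: weight = 5947/9661.1 = 0.6156; cost = 17.9%.
Preferred: weight = 373.1/9661.1 = 0.0386; cost = 4.31%.
Mortgage bonds: weight = 3341/9661.1 = 0.3458; after-tax cost = 4.3% × (1 − 0%) = 4.3000%.
WACC = 0.6156 × 17.9000% + 0.0386 × 4.3100% + 0.3458 × 4.3000% = 12.6720%.

12.67%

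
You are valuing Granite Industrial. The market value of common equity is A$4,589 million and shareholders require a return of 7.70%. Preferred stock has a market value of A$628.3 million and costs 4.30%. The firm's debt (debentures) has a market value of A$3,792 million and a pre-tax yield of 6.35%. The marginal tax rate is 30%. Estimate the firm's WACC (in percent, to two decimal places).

6.09%

Total capital V = 4589 + 628.3 + 3792 = 9009.3.
Equity: weight = 4589/9009.3 = 0.5094; cost = 7.7%.
Preferred: weight = 628.3/9009.3 = 0.0697; cost = 4.3%.
Debentures: weight = 3792/9009.3 = 0.4209; after-tax cost = 6.35% × (1 − 30%) = 4.4450%.
WACC = 0.5094 × 7.7000% + 0.0697 × 4.3000% + 0.4209 × 4.4450% = 6.0929%.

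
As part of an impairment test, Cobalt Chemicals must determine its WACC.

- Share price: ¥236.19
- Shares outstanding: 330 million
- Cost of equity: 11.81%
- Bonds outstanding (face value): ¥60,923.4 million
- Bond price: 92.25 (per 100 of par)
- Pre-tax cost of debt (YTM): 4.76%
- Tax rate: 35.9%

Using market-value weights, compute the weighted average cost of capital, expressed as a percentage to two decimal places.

8.14%

Market value of equity E = 236.19 × 330m = 77942.7m. Market value of debt D = 60923.4m × 92.25/100 = 56201.8365m.
Total capital V = 77942.7 + 56201.8365 = 134144.5365.
Equity: weight = 77942.7/134144.5365 = 0.5810; cost = 11.81%.
Bonds outstanding: weight = 56201.8365/134144.5365 = 0.4190; after-tax cost = 4.76% × (1 − 35.9%) = 3.0512%.
WACC = 0.5810 × 11.8100% + 0.4190 × 3.0512% = 8.1404%.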